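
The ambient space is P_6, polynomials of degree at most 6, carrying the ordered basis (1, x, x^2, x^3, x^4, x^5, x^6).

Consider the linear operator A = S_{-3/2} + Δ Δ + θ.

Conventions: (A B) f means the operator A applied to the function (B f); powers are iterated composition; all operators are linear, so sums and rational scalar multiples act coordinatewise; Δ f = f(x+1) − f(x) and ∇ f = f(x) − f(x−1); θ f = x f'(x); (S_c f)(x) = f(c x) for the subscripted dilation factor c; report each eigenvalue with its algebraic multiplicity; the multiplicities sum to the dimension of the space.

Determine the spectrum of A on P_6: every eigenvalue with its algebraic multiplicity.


λ = -83/32 (multiplicity 1), λ = -1/2 (multiplicity 1), λ = -3/8 (multiplicity 1), λ = 1 (multiplicity 1), λ = 17/4 (multiplicity 1), λ = 145/16 (multiplicity 1), λ = 1113/64 (multiplicity 1)

image of 1: 1
image of x: -(1/2)x
image of x^2: (17/4)x^2 + 2
image of x^3: -(3/8)x^3 + 6x + 6
image of x^4: (145/16)x^4 + 12x^2 + 24x + 14
image of x^5: -(83/32)x^5 + 20x^3 + 60x^2 + 70x + 30
image of x^6: (1113/64)x^6 + 30x^4 + 120x^3 + 210x^2 + 180x + 62
the matrix is upper triangular; its diagonal is (1, -1/2, 17/4, -3/8, 145/16, -83/32, 1113/64)
for a triangular matrix the eigenvalues are the diagonal entries, with algebraic multiplicity their repetition count


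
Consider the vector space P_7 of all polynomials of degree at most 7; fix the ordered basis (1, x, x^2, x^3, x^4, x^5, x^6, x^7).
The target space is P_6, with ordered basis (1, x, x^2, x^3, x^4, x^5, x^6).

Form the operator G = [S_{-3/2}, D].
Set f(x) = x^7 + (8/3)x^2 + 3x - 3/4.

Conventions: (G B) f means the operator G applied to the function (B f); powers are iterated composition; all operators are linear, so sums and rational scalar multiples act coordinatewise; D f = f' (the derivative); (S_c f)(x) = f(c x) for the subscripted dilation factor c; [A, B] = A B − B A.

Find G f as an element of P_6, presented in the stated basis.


the result is g(x) = (25515/128)x^6 - 20x + 15/2

D f = 7x^6 + (16/3)x + 3
S_{-3/2} D f = (5103/64)x^6 - 8x + 3
S_{-3/2} f = -(2187/128)x^7 + 6x^2 - (9/2)x - 3/4
D S_{-3/2} f = -(15309/128)x^6 + 12x - 9/2
[S_{-3/2}, D] f = (25515/128)x^6 - 20x + 15/2


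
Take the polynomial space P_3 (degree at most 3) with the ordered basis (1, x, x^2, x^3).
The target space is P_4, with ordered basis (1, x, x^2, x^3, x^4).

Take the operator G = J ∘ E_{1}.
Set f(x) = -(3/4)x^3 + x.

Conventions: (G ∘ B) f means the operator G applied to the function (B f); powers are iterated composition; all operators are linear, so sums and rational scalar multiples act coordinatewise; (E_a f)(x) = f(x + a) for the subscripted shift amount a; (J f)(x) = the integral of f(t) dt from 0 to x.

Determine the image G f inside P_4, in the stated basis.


E_{1} f = -(3/4)x^3 - (9/4)x^2 - (5/4)x + 1/4
J E_{1} f = -(3/16)x^4 - (3/4)x^3 - (5/8)x^2 + (1/4)x

the image equals g(x) = -(3/16)x^4 - (3/4)x^3 - (5/8)x^2 + (1/4)x


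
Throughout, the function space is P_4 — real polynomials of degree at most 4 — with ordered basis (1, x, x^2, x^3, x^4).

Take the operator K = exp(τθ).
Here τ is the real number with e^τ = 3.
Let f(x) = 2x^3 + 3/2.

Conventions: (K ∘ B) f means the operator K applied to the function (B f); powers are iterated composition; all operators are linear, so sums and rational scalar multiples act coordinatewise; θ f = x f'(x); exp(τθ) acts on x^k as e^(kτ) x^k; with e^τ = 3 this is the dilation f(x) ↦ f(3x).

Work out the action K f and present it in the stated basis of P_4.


the result is g(x) = 54x^3 + 3/2

exp(τθ) x^k = e^(kτ) x^k; with e^τ = 3 this sends x^k to 3^k x^k
x^3 ↦ 27 x^3
applying this coordinatewise to f: exp(τθ) f = 54x^3 + 3/2


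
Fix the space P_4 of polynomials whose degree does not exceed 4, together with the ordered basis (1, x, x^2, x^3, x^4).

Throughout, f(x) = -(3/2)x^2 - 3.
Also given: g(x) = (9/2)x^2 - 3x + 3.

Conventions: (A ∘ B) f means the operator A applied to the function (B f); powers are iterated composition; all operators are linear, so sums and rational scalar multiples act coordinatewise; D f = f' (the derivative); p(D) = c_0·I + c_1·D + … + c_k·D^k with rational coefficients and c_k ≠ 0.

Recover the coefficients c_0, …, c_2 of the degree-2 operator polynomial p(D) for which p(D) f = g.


p(D) = -3·I + D + 2·D^2, i.e. c_0 = -3, c_1 = 1, c_2 = 2

D^0 f = -(3/2)x^2 - 3
D^1 f = -3x
D^2 f = -3
matching coefficients of g against c_0 f + c_1 Df + … from the top degree down determines the c_i
solution: c_0 = -3, c_1 = 1, c_2 = 2


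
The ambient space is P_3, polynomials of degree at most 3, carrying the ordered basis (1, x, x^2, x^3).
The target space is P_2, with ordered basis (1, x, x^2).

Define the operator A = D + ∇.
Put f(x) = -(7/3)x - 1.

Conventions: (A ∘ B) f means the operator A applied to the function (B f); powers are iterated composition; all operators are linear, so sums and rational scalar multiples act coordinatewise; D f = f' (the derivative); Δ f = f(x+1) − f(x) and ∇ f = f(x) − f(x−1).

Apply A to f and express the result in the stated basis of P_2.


the image equals g(x) = -14/3

D f = -7/3
∇ f = -7/3
(D + ∇) f = -14/3


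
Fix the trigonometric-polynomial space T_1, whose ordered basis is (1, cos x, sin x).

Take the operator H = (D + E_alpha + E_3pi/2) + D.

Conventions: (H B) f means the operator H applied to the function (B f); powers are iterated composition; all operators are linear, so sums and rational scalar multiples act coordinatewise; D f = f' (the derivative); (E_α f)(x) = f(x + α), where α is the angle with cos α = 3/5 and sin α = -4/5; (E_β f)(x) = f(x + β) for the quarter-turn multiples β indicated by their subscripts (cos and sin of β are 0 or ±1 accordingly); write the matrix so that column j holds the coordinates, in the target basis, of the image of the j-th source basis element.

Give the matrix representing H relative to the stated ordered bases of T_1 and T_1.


image of 1: 2
image of cos x: (3/5)cos x - (1/5)sin x
image of sin x: (1/5)cos x + (3/5)sin x
each image's coordinates form column j of the matrix

the matrix is [[2, 0, 0]; [0, 3/5, 1/5]; [0, -1/5, 3/5]] (rows listed top to bottom)


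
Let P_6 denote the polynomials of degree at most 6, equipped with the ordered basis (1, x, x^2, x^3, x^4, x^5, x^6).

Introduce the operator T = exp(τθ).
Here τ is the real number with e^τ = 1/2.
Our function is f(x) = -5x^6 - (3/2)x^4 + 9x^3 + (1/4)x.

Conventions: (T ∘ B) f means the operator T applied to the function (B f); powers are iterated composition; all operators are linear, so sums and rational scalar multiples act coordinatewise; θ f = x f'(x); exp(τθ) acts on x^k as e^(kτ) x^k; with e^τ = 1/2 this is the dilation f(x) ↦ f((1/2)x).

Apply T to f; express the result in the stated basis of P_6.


g(x) = -(5/64)x^6 - (3/32)x^4 + (9/8)x^3 + (1/8)x

exp(τθ) x^k = e^(kτ) x^k; with e^τ = 1/2 this sends x^k to (1/2)^k x^k
x ↦ 1/2 x
x^3 ↦ 1/8 x^3
x^4 ↦ 1/16 x^4
x^6 ↦ 1/64 x^6
applying this coordinatewise to f: exp(τθ) f = -(5/64)x^6 - (3/32)x^4 + (9/8)x^3 + (1/8)x


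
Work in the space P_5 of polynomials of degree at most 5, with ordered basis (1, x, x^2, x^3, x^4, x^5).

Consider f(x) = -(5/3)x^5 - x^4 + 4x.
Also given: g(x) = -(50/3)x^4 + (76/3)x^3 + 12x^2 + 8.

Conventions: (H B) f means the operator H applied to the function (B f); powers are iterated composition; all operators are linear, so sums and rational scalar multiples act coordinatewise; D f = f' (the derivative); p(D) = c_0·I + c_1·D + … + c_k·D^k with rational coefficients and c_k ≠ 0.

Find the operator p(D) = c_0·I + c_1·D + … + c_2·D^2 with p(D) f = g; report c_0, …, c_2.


c_0 = 0, c_1 = 2, c_2 = -1

D^0 f = -(5/3)x^5 - x^4 + 4x
D^1 f = -(25/3)x^4 - 4x^3 + 4
D^2 f = -(100/3)x^3 - 12x^2
matching coefficients of g against c_0 f + c_1 Df + … from the top degree down determines the c_i
solution: c_0 = 0, c_1 = 2, c_2 = -1


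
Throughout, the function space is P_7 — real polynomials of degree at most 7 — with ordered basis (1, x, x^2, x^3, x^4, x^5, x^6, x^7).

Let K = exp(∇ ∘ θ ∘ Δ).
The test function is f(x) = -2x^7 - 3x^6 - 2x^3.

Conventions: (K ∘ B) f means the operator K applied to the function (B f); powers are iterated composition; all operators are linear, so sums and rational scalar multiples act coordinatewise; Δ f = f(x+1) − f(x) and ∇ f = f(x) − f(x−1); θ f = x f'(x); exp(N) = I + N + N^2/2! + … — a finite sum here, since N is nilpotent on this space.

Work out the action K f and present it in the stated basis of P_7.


the image equals g(x) = -2x^7 - 3x^6 - 504x^5 - 240x^4 - 20682x^3 + 3090x^2 - 89926x + 23732

order-1 term: -504x^5 - 240x^4 - 520x^3 - 150x^2 - 46x + 2
order-2 term: -20160x^3 + 3240x^2 - 9240x + 1410
order-3 term: -80640x + 22320
the series for exp(∇ ∘ θ ∘ Δ) f terminates at order 3
exp(∇ ∘ θ ∘ Δ) f = -2x^7 - 3x^6 - 504x^5 - 240x^4 - 20682x^3 + 3090x^2 - 89926x + 23732


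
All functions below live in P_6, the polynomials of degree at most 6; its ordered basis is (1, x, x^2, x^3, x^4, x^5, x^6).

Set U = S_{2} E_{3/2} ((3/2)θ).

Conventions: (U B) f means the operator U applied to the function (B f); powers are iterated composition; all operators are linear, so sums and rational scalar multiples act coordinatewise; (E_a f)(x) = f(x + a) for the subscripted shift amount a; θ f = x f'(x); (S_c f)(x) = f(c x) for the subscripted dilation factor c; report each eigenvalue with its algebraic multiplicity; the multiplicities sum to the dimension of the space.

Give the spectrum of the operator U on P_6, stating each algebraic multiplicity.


image of 1: 0
image of x: 3x + 9/4
image of x^2: 12x^2 + 18x + 27/4
image of x^3: 36x^3 + 81x^2 + (243/4)x + 243/16
image of x^4: 96x^4 + 288x^3 + 324x^2 + 162x + 243/8
image of x^5: 240x^5 + 900x^4 + 1350x^3 + (2025/2)x^2 + (6075/16)x + 3645/64
image of x^6: 576x^6 + 2592x^5 + 4860x^4 + 4860x^3 + (10935/4)x^2 + (6561/8)x + 6561/64
the matrix is upper triangular; its diagonal is (0, 3, 12, 36, 96, 240, 576)
for a triangular matrix the eigenvalues are the diagonal entries, with algebraic multiplicity their repetition count

λ = 0 (multiplicity 1), λ = 3 (multiplicity 1), λ = 12 (multiplicity 1), λ = 36 (multiplicity 1), λ = 96 (multiplicity 1), λ = 240 (multiplicity 1), λ = 576 (multiplicity 1)


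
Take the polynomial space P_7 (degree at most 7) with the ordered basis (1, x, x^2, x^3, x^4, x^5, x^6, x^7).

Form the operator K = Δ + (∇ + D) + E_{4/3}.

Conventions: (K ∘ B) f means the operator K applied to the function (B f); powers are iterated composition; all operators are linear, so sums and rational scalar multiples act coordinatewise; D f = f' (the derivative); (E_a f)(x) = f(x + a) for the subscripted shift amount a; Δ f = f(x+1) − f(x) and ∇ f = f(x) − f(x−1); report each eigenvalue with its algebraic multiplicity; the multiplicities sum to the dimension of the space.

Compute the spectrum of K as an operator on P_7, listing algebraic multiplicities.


image of 1: 1
image of x: x + 13/3
image of x^2: x^2 + (26/3)x + 16/9
image of x^3: x^3 + 13x^2 + (16/3)x + 118/27
image of x^4: x^4 + (52/3)x^3 + (32/3)x^2 + (472/27)x + 256/81
image of x^5: x^5 + (65/3)x^4 + (160/9)x^3 + (1180/27)x^2 + (1280/81)x + 1510/243
image of x^6: x^6 + 26x^5 + (80/3)x^4 + (2360/27)x^3 + (1280/27)x^2 + (3020/81)x + 4096/729
image of x^7: x^7 + (91/3)x^6 + (112/3)x^5 + (4130/27)x^4 + (8960/81)x^3 + (10570/81)x^2 + (28672/729)x + 20758/2187
the matrix is upper triangular; its diagonal is (1, 1, 1, 1, 1, 1, 1, 1)
for a triangular matrix the eigenvalues are the diagonal entries, with algebraic multiplicity their repetition count

λ = 1 (multiplicity 8)


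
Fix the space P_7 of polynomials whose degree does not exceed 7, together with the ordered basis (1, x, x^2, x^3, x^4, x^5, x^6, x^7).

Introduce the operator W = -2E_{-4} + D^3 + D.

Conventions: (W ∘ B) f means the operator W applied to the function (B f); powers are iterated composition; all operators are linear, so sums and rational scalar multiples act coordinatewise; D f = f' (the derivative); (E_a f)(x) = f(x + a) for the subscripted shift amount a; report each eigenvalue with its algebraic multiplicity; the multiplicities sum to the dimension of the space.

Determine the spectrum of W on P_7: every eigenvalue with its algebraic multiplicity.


image of 1: -2
image of x: -2x + 9
image of x^2: -2x^2 + 18x - 32
image of x^3: -2x^3 + 27x^2 - 96x + 134
image of x^4: -2x^4 + 36x^3 - 192x^2 + 536x - 512
image of x^5: -2x^5 + 45x^4 - 320x^3 + 1340x^2 - 2560x + 2048
image of x^6: -2x^6 + 54x^5 - 480x^4 + 2680x^3 - 7680x^2 + 12288x - 8192
image of x^7: -2x^7 + 63x^6 - 672x^5 + 4690x^4 - 17920x^3 + 43008x^2 - 57344x + 32768
the matrix is upper triangular; its diagonal is (-2, -2, -2, -2, -2, -2, -2, -2)
for a triangular matrix the eigenvalues are the diagonal entries, with algebraic multiplicity their repetition count

λ = -2 (multiplicity 8)


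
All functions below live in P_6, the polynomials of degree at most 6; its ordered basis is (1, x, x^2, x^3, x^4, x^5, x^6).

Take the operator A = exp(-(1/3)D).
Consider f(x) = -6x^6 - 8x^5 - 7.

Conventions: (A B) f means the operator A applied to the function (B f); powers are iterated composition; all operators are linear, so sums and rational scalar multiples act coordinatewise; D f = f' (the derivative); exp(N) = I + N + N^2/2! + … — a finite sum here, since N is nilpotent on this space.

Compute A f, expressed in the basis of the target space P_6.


g(x) = -6x^6 + 4x^5 + (10/3)x^4 - (40/9)x^3 + (50/27)x^2 - (28/81)x - 565/81

order-1 term: 12x^5 + (40/3)x^4
order-2 term: -10x^4 - (80/9)x^3
order-3 term: (40/9)x^3 + (80/27)x^2
order-4 term: -(10/9)x^2 - (40/81)x
order-5 term: (4/27)x + 8/243
order-6 term: -2/243
the series for exp(-(1/3)D) f terminates at order 6
exp(-(1/3)D) f = -6x^6 + 4x^5 + (10/3)x^4 - (40/9)x^3 + (50/27)x^2 - (28/81)x - 565/81


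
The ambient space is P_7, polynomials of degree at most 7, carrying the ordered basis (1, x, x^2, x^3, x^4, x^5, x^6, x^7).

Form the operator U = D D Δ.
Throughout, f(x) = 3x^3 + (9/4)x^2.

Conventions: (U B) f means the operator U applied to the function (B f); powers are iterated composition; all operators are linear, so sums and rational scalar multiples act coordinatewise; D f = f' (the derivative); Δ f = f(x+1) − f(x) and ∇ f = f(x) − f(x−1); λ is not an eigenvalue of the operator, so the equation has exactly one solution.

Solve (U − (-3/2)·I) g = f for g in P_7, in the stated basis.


write g with unknown coordinates in the stated basis and equate coefficients in (U − (-3/2)·I) g = f
solving from the highest basis element down gives g = 2x^3 + (3/2)x^2 - 8
check: U g = 12
so U g − (-3/2)·g = 3x^3 + (9/4)x^2 = f ✓

g(x) = 2x^3 + (3/2)x^2 - 8


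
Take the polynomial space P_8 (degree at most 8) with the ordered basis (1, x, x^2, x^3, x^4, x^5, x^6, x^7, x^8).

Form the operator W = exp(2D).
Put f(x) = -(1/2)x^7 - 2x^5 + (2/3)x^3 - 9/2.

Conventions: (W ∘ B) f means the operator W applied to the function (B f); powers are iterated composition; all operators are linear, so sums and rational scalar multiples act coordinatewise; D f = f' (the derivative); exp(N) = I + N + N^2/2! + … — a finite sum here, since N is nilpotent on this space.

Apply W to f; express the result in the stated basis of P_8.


the result is g(x) = -(1/2)x^7 - 7x^6 - 44x^5 - 160x^4 - (1078/3)x^3 - 492x^2 - 376x - 763/6

order-1 term: -7x^6 - 20x^4 + 4x^2
order-2 term: -42x^5 - 80x^3 + 8x
order-3 term: -140x^4 - 160x^2 + 16/3
order-4 term: -280x^3 - 160x
order-5 term: -336x^2 - 64
order-6 term: -224x
order-7 term: -64
the series for exp(2D) f terminates at order 7
exp(2D) f = -(1/2)x^7 - 7x^6 - 44x^5 - 160x^4 - (1078/3)x^3 - 492x^2 - 376x - 763/6


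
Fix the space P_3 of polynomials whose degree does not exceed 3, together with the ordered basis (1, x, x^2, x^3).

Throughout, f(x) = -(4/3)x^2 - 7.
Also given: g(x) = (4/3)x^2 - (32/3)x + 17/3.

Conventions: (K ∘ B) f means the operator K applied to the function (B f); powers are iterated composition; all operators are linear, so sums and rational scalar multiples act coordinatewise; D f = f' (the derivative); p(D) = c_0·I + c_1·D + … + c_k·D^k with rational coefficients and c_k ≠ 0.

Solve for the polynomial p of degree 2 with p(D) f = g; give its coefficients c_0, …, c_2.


D^0 f = -(4/3)x^2 - 7
D^1 f = -(8/3)x
D^2 f = -8/3
matching coefficients of g against c_0 f + c_1 Df + … from the top degree down determines the c_i
solution: c_0 = -1, c_1 = 4, c_2 = 1/2

p(D) = -I + 4·D + (1/2)·D^2, i.e. c_0 = -1, c_1 = 4, c_2 = 1/2


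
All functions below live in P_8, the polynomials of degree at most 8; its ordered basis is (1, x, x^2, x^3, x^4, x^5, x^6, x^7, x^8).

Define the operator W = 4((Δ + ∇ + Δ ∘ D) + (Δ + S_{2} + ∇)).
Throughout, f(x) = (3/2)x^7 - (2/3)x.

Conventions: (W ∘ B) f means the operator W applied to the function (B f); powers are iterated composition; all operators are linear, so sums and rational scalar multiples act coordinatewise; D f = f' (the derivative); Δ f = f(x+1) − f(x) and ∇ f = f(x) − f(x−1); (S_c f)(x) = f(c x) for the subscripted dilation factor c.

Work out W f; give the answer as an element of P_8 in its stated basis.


g(x) = 768x^7 + 168x^6 + 252x^5 + 1470x^4 + 840x^3 + 1134x^2 + (740/3)x + 166/3

Δ f = (21/2)x^6 + (63/2)x^5 + (105/2)x^4 + (105/2)x^3 + (63/2)x^2 + (21/2)x + 5/6
∇ f = (21/2)x^6 - (63/2)x^5 + (105/2)x^4 - (105/2)x^3 + (63/2)x^2 - (21/2)x + 5/6
D f = (21/2)x^6 - 2/3
Δ D f = 63x^5 + (315/2)x^4 + 210x^3 + (315/2)x^2 + 63x + 21/2
(Δ + ∇ + Δ ∘ D) f = 21x^6 + 63x^5 + (525/2)x^4 + 210x^3 + (441/2)x^2 + 63x + 73/6
Δ f = (21/2)x^6 + (63/2)x^5 + (105/2)x^4 + (105/2)x^3 + (63/2)x^2 + (21/2)x + 5/6
S_{2} f = 192x^7 - (4/3)x
∇ f = (21/2)x^6 - (63/2)x^5 + (105/2)x^4 - (105/2)x^3 + (63/2)x^2 - (21/2)x + 5/6
(Δ + S_{2} + ∇) f = 192x^7 + 21x^6 + 105x^4 + 63x^2 - (4/3)x + 5/3
((Δ + ∇ + Δ ∘ D) + (Δ + S_{2} + ∇)) f = 192x^7 + 42x^6 + 63x^5 + (735/2)x^4 + 210x^3 + (567/2)x^2 + (185/3)x + 83/6
(4((Δ + ∇ + Δ ∘ D) + (Δ + S_{2} + ∇))) f = 768x^7 + 168x^6 + 252x^5 + 1470x^4 + 840x^3 + 1134x^2 + (740/3)x + 166/3


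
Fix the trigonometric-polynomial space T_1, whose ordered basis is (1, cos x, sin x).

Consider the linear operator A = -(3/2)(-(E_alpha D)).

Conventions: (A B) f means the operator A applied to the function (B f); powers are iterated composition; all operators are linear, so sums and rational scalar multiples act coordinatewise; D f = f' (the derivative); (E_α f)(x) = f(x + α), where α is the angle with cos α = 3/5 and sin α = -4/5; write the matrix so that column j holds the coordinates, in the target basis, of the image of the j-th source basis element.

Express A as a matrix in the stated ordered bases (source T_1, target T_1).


image of 1: 0
image of cos x: (6/5)cos x - (9/10)sin x
image of sin x: (9/10)cos x + (6/5)sin x
each image's coordinates form column j of the matrix

the matrix is [[0, 0, 0]; [0, 6/5, 9/10]; [0, -9/10, 6/5]] (rows listed top to bottom)


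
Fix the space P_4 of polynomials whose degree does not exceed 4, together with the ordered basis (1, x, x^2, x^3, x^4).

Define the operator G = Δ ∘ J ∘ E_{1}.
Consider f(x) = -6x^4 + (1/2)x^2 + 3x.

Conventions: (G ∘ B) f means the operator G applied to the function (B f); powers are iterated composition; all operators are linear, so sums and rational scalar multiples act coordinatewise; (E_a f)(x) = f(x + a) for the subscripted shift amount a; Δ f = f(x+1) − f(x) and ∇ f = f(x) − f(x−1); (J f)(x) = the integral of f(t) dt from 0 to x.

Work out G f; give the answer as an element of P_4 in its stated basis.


g(x) = -6x^4 - 36x^3 - (167/2)x^2 - (171/2)x - 473/15

E_{1} f = -6x^4 - 24x^3 - (71/2)x^2 - 20x - 5/2
J E_{1} f = -(6/5)x^5 - 6x^4 - (71/6)x^3 - 10x^2 - (5/2)x
Δ J E_{1} f = -6x^4 - 36x^3 - (167/2)x^2 - (171/2)x - 473/15


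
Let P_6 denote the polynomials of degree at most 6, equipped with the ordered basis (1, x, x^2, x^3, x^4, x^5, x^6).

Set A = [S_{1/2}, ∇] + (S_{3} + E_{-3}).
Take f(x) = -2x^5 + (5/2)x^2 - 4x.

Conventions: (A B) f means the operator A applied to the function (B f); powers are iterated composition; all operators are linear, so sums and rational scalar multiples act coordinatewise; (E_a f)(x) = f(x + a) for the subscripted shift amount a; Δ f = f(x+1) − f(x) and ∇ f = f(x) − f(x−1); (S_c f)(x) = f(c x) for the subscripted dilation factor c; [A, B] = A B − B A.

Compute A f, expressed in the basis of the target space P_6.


g(x) = -488x^5 + (475/16)x^4 - (1425/8)x^3 + (4485/8)x^2 - (13361/16)x + 8235/16

∇ f = -10x^4 + 20x^3 - 20x^2 + 15x - 17/2
S_{1/2} ∇ f = -(5/8)x^4 + (5/2)x^3 - 5x^2 + (15/2)x - 17/2
S_{1/2} f = -(1/16)x^5 + (5/8)x^2 - 2x
∇ S_{1/2} f = -(5/16)x^4 + (5/8)x^3 - (5/8)x^2 + (25/16)x - 43/16
[S_{1/2}, ∇] f = -(5/16)x^4 + (15/8)x^3 - (35/8)x^2 + (95/16)x - 93/16
S_{3} f = -486x^5 + (45/2)x^2 - 12x
E_{-3} f = -2x^5 + 30x^4 - 180x^3 + (1085/2)x^2 - 829x + 1041/2
(S_{3} + E_{-3}) f = -488x^5 + 30x^4 - 180x^3 + 565x^2 - 841x + 1041/2
([S_{1/2}, ∇] + (S_{3} + E_{-3})) f = -488x^5 + (475/16)x^4 - (1425/8)x^3 + (4485/8)x^2 - (13361/16)x + 8235/16


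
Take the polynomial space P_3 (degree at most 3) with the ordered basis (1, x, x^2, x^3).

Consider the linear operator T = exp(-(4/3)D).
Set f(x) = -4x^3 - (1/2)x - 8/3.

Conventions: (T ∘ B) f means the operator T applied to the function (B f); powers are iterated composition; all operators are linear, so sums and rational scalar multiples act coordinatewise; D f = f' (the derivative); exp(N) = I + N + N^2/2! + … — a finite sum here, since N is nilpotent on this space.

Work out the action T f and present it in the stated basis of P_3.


order-1 term: 16x^2 + 2/3
order-2 term: -(64/3)x
order-3 term: 256/27
the series for exp(-(4/3)D) f terminates at order 3
exp(-(4/3)D) f = -4x^3 + 16x^2 - (131/6)x + 202/27

the result is g(x) = -4x^3 + 16x^2 - (131/6)x + 202/27


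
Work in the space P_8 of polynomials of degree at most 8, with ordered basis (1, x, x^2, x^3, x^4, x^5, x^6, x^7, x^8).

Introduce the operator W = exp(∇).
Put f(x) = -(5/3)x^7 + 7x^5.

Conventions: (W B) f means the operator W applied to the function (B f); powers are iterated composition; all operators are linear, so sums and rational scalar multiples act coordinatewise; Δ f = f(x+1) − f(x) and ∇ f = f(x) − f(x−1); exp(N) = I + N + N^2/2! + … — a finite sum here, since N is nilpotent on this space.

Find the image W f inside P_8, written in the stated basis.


the image equals g(x) = -(5/3)x^7 - (35/3)x^6 + 7x^5 + (280/3)x^4 - (175/3)x^3 - 140x^2 + 140x - 1

order-1 term: -(35/3)x^6 + 35x^5 - (70/3)x^4 - (35/3)x^3 + 35x^2 - (70/3)x + 16/3
order-2 term: -35x^5 + 175x^4 - (1015/3)x^3 + 315x^2 - (350/3)x
order-3 term: -(175/3)x^4 + 350x^3 - 805x^2 + 840x - 980/3
order-4 term: -(175/3)x^3 + 350x^2 - (2170/3)x + 1540/3
order-5 term: -35x^2 + 175x - 679/3
order-6 term: -(35/3)x + 35
order-7 term: -5/3
the series for exp(∇) f terminates at order 7
exp(∇) f = -(5/3)x^7 - (35/3)x^6 + 7x^5 + (280/3)x^4 - (175/3)x^3 - 140x^2 + 140x - 1


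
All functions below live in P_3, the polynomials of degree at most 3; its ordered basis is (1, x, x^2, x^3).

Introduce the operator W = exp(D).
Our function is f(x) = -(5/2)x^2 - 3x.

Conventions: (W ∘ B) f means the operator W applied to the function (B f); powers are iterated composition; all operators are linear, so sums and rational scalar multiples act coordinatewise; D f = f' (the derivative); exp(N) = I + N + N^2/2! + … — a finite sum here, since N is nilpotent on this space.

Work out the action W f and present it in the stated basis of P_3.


order-1 term: -5x - 3
order-2 term: -5/2
the series for exp(D) f terminates at order 2
exp(D) f = -(5/2)x^2 - 8x - 11/2

g(x) = -(5/2)x^2 - 8x - 11/2


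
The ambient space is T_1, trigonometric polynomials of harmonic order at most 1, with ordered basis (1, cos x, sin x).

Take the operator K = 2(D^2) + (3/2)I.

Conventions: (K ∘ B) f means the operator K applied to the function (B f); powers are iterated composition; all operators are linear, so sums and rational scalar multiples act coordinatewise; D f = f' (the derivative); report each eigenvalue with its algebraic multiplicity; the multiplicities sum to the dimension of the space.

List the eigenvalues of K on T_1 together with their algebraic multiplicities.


λ = -1/2 (multiplicity 2), λ = 3/2 (multiplicity 1)

image of 1: 3/2
image of cos x: -(1/2)cos x
image of sin x: -(1/2)sin x
the matrix is diagonal; its diagonal is (3/2, -1/2, -1/2)
for a triangular matrix the eigenvalues are the diagonal entries, with algebraic multiplicity their repetition count


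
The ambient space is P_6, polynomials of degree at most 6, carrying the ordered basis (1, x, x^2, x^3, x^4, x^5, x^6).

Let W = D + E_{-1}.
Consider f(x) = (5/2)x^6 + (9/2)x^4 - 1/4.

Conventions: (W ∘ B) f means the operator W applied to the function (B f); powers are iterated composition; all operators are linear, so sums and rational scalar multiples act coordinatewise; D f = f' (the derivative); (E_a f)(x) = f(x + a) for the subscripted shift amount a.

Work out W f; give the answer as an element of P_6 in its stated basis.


g(x) = (5/2)x^6 + 42x^4 - 50x^3 + (129/2)x^2 - 33x + 27/4

D f = 15x^5 + 18x^3
E_{-1} f = (5/2)x^6 - 15x^5 + 42x^4 - 68x^3 + (129/2)x^2 - 33x + 27/4
(D + E_{-1}) f = (5/2)x^6 + 42x^4 - 50x^3 + (129/2)x^2 - 33x + 27/4


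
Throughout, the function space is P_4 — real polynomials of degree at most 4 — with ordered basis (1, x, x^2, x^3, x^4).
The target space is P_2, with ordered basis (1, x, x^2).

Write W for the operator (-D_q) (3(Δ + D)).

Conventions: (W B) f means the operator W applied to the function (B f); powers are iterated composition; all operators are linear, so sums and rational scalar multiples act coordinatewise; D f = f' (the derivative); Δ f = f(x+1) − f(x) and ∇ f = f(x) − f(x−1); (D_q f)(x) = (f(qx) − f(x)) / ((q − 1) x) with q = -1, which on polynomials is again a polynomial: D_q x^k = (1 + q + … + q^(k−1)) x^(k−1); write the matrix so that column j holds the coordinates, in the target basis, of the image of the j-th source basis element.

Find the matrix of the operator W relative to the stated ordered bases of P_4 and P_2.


image of 1: 0
image of x: 0
image of x^2: -12
image of x^3: -9
image of x^4: -24x^2 - 12
each image's coordinates form column j of the matrix

the matrix is [[0, 0, -12, -9, -12]; [0, 0, 0, 0, 0]; [0, 0, 0, 0, -24]] (rows listed top to bottom)


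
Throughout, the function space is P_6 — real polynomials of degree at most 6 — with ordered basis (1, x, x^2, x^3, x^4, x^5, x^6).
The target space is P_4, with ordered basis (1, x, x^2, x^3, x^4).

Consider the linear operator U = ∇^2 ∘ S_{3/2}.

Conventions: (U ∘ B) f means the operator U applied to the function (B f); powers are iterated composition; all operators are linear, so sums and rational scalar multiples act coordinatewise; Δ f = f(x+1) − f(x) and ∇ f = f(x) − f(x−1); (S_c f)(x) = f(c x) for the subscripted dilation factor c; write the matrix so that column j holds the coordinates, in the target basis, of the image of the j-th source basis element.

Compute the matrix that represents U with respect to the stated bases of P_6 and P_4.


image of 1: 0
image of x: 0
image of x^2: 9/2
image of x^3: (81/4)x - 81/4
image of x^4: (243/4)x^2 - (243/2)x + 567/8
image of x^5: (1215/8)x^3 - (3645/8)x^2 + (8505/16)x - 3645/16
image of x^6: (10935/32)x^4 - (10935/8)x^3 + (76545/32)x^2 - (32805/16)x + 22599/32
each image's coordinates form column j of the matrix

the matrix is [[0, 0, 9/2, -81/4, 567/8, -3645/16, 22599/32]; [0, 0, 0, 81/4, -243/2, 8505/16, -32805/16]; [0, 0, 0, 0, 243/4, -3645/8, 76545/32]; [0, 0, 0, 0, 0, 1215/8, -10935/8]; [0, 0, 0, 0, 0, 0, 10935/32]] (rows listed top to bottom)


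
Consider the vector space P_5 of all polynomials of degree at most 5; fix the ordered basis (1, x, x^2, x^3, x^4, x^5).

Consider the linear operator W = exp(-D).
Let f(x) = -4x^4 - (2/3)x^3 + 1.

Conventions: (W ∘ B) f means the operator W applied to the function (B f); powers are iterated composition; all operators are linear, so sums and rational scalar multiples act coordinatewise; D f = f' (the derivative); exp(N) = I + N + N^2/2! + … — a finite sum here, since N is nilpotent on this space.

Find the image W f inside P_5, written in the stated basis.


the result is g(x) = -4x^4 + (46/3)x^3 - 22x^2 + 14x - 7/3

order-1 term: 16x^3 + 2x^2
order-2 term: -24x^2 - 2x
order-3 term: 16x + 2/3
order-4 term: -4
the series for exp(-D) f terminates at order 4
exp(-D) f = -4x^4 + (46/3)x^3 - 22x^2 + 14x - 7/3


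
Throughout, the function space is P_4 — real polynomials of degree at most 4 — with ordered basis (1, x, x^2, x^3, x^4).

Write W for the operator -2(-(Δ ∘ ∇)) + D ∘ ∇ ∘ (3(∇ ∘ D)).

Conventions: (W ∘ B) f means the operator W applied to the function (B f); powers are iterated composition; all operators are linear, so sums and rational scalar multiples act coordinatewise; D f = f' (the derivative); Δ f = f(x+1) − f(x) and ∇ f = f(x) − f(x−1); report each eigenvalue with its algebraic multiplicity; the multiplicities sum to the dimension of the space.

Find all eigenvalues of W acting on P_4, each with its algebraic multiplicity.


image of 1: 0
image of x: 0
image of x^2: 4
image of x^3: 12x
image of x^4: 24x^2 + 76
the matrix is upper triangular; its diagonal is (0, 0, 0, 0, 0)
for a triangular matrix the eigenvalues are the diagonal entries, with algebraic multiplicity their repetition count

λ = 0 (multiplicity 5)


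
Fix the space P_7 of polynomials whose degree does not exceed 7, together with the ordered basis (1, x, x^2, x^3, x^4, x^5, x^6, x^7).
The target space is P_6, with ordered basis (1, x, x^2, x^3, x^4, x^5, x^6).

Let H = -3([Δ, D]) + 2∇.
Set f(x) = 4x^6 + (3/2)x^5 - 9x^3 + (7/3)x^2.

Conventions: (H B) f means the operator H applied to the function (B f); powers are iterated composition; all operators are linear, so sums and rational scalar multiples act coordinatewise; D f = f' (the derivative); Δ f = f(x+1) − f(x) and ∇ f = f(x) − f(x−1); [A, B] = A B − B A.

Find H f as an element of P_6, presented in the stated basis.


the result is g(x) = 48x^5 - 105x^4 + 130x^3 - 144x^2 + (289/3)x - 83/3

D f = 24x^5 + (15/2)x^4 - 27x^2 + (14/3)x
Δ D f = 120x^4 + 270x^3 + 285x^2 + 96x + 55/6
Δ f = 24x^5 + (135/2)x^4 + 95x^3 + 48x^2 + (55/6)x - 7/6
D Δ f = 120x^4 + 270x^3 + 285x^2 + 96x + 55/6
[Δ, D] f = 0
(-3([Δ, D])) f = 0
∇ f = 24x^5 - (105/2)x^4 + 65x^3 - 72x^2 + (289/6)x - 83/6
(2∇) f = 48x^5 - 105x^4 + 130x^3 - 144x^2 + (289/3)x - 83/3
(-3([Δ, D]) + 2∇) f = 48x^5 - 105x^4 + 130x^3 - 144x^2 + (289/3)x - 83/3


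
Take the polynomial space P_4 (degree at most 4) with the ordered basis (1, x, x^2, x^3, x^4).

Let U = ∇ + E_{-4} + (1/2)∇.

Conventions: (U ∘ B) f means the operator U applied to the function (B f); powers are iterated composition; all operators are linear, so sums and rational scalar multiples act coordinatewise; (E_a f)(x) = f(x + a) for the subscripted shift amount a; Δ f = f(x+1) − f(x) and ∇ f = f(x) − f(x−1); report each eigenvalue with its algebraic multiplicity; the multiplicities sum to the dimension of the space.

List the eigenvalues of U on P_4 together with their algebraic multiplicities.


λ = 1 (multiplicity 5)

image of 1: 1
image of x: x - 5/2
image of x^2: x^2 - 5x + 29/2
image of x^3: x^3 - (15/2)x^2 + (87/2)x - 125/2
image of x^4: x^4 - 10x^3 + 87x^2 - 250x + 509/2
the matrix is upper triangular; its diagonal is (1, 1, 1, 1, 1)
for a triangular matrix the eigenvalues are the diagonal entries, with algebraic multiplicity their repetition count


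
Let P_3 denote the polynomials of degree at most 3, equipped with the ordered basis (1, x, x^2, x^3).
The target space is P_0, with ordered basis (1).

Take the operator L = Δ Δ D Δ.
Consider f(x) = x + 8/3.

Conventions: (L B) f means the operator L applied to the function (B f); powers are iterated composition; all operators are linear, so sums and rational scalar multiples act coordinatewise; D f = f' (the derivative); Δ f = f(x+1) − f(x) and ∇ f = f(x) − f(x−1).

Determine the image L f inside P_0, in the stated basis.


the image equals g(x) = 0

Δ f = 1
D Δ f = 0
Δ D Δ f = 0
Δ (Δ D Δ) f = 0


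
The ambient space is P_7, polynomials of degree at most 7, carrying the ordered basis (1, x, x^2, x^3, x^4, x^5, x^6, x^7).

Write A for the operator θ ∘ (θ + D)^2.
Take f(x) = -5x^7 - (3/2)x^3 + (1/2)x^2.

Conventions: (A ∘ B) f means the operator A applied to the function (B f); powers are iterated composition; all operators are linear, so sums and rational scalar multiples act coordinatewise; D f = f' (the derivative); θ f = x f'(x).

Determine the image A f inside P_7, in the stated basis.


g(x) = -1715x^7 - 2730x^6 - 1050x^5 - (81/2)x^3 - 41x^2 - 6x

θ f = -35x^7 - (9/2)x^3 + x^2
D f = -35x^6 - (9/2)x^2 + x
(θ + D) f = -35x^7 - 35x^6 - (9/2)x^3 - (7/2)x^2 + x
θ (θ + D) f = -245x^7 - 210x^6 - (27/2)x^3 - 7x^2 + x
D (θ + D) f = -245x^6 - 210x^5 - (27/2)x^2 - 7x + 1
(θ + D) (θ + D) f = -245x^7 - 455x^6 - 210x^5 - (27/2)x^3 - (41/2)x^2 - 6x + 1
θ (θ + D)^2 f = -1715x^7 - 2730x^6 - 1050x^5 - (81/2)x^3 - 41x^2 - 6x


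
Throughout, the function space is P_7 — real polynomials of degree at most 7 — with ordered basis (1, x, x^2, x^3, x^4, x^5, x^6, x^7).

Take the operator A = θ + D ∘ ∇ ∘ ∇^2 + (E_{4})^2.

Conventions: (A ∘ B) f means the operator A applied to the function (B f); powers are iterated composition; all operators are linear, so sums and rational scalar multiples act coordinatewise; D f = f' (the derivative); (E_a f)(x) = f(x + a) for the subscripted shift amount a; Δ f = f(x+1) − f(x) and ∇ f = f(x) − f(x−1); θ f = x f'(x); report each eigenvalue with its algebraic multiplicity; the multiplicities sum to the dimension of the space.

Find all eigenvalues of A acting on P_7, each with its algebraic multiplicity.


λ = 1 (multiplicity 1), λ = 2 (multiplicity 1), λ = 3 (multiplicity 1), λ = 4 (multiplicity 1), λ = 5 (multiplicity 1), λ = 6 (multiplicity 1), λ = 7 (multiplicity 1), λ = 8 (multiplicity 1)

image of 1: 1
image of x: 2x + 8
image of x^2: 3x^2 + 16x + 64
image of x^3: 4x^3 + 24x^2 + 192x + 512
image of x^4: 5x^4 + 32x^3 + 384x^2 + 2048x + 4120
image of x^5: 6x^5 + 40x^4 + 640x^3 + 5120x^2 + 20600x + 32588
image of x^6: 7x^6 + 48x^5 + 960x^4 + 10240x^3 + 61800x^2 + 195528x + 263044
image of x^7: 8x^7 + 56x^6 + 1344x^5 + 17920x^4 + 144200x^3 + 684348x^2 + 1841308x + 2093372
the matrix is upper triangular; its diagonal is (1, 2, 3, 4, 5, 6, 7, 8)
for a triangular matrix the eigenvalues are the diagonal entries, with algebraic multiplicity their repetition count


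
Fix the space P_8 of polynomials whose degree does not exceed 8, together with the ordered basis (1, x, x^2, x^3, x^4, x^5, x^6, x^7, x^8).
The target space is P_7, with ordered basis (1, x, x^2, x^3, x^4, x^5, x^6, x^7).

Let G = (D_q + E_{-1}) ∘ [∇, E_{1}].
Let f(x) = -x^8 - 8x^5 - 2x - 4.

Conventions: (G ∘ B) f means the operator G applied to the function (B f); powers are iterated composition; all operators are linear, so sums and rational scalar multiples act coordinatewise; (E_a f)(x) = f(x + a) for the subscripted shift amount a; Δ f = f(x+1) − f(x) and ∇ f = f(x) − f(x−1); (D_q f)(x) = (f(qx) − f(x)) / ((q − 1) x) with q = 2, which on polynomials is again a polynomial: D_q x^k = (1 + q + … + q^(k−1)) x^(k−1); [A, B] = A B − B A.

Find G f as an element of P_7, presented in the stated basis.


g(x) = 0

E_{1} f = -x^8 - 8x^7 - 28x^6 - 64x^5 - 110x^4 - 136x^3 - 108x^2 - 50x - 15
∇ E_{1} f = -8x^7 - 28x^6 - 56x^5 - 110x^4 - 136x^3 - 108x^2 - 48x - 11
∇ f = -8x^7 + 28x^6 - 56x^5 + 30x^4 + 24x^3 - 52x^2 + 32x - 9
E_{1} ∇ f = -8x^7 - 28x^6 - 56x^5 - 110x^4 - 136x^3 - 108x^2 - 48x - 11
[∇, E_{1}] f = 0
D_q [∇, E_{1}] f = 0
E_{-1} [∇, E_{1}] f = 0
(D_q + E_{-1}) [∇, E_{1}] f = 0


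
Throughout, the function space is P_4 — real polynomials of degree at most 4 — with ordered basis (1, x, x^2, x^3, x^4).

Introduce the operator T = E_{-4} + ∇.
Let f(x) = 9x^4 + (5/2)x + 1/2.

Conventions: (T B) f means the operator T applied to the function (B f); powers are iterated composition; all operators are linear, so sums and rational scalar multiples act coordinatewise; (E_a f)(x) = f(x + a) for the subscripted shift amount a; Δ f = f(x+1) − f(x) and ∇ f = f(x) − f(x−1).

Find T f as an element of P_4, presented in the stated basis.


the result is g(x) = 9x^4 - 108x^3 + 810x^2 - (4531/2)x + 2288

E_{-4} f = 9x^4 - 144x^3 + 864x^2 - (4603/2)x + 4589/2
∇ f = 36x^3 - 54x^2 + 36x - 13/2
(E_{-4} + ∇) f = 9x^4 - 108x^3 + 810x^2 - (4531/2)x + 2288


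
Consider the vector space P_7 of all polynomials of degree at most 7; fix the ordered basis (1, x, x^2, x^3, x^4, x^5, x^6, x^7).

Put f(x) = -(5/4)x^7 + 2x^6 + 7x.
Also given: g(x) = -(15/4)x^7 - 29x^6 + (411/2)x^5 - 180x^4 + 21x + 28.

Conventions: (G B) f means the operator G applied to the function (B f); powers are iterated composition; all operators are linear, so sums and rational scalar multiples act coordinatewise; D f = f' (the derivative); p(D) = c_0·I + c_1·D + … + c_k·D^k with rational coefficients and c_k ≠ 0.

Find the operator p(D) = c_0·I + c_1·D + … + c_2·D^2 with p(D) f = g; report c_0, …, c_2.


p(D) = 3·I + 4·D − 3·D^2, i.e. c_0 = 3, c_1 = 4, c_2 = -3

D^0 f = -(5/4)x^7 + 2x^6 + 7x
D^1 f = -(35/4)x^6 + 12x^5 + 7
D^2 f = -(105/2)x^5 + 60x^4
matching coefficients of g against c_0 f + c_1 Df + … from the top degree down determines the c_i
solution: c_0 = 3, c_1 = 4, c_2 = -3


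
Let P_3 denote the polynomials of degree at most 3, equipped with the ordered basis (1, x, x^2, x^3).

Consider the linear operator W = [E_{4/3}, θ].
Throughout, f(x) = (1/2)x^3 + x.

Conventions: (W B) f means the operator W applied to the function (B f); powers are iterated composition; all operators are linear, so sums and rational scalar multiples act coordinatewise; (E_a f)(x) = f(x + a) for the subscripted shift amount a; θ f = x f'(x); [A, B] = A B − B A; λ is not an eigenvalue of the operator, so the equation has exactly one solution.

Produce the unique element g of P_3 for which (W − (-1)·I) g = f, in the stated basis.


write g with unknown coordinates in the stated basis and equate coefficients in (W − (-1)·I) g = f
solving from the highest basis element down gives g = (1/2)x^3 - 2x^2 + x + 20/9
check: W g = 2x^2 - 20/9
so W g − (-1)·g = (1/2)x^3 + x = f ✓

the image equals g(x) = (1/2)x^3 - 2x^2 + x + 20/9


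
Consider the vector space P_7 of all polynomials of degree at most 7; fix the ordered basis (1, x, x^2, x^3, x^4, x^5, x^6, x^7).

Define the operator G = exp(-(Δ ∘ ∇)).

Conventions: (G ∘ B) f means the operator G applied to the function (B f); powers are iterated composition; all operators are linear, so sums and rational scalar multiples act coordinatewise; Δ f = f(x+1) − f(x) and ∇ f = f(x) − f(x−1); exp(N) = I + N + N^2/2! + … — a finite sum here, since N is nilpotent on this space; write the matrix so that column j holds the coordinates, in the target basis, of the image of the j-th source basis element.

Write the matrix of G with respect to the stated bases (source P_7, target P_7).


image of 1: 1
image of x: x
image of x^2: x^2 - 2
image of x^3: x^3 - 6x
image of x^4: x^4 - 12x^2 + 10
image of x^5: x^5 - 20x^3 + 50x
image of x^6: x^6 - 30x^4 + 150x^2 - 62
image of x^7: x^7 - 42x^5 + 350x^3 - 434x
each image's coordinates form column j of the matrix

the matrix is [[1, 0, -2, 0, 10, 0, -62, 0]; [0, 1, 0, -6, 0, 50, 0, -434]; [0, 0, 1, 0, -12, 0, 150, 0]; [0, 0, 0, 1, 0, -20, 0, 350]; [0, 0, 0, 0, 1, 0, -30, 0]; [0, 0, 0, 0, 0, 1, 0, -42]; [0, 0, 0, 0, 0, 0, 1, 0]; [0, 0, 0, 0, 0, 0, 0, 1]] (rows listed top to bottom)
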